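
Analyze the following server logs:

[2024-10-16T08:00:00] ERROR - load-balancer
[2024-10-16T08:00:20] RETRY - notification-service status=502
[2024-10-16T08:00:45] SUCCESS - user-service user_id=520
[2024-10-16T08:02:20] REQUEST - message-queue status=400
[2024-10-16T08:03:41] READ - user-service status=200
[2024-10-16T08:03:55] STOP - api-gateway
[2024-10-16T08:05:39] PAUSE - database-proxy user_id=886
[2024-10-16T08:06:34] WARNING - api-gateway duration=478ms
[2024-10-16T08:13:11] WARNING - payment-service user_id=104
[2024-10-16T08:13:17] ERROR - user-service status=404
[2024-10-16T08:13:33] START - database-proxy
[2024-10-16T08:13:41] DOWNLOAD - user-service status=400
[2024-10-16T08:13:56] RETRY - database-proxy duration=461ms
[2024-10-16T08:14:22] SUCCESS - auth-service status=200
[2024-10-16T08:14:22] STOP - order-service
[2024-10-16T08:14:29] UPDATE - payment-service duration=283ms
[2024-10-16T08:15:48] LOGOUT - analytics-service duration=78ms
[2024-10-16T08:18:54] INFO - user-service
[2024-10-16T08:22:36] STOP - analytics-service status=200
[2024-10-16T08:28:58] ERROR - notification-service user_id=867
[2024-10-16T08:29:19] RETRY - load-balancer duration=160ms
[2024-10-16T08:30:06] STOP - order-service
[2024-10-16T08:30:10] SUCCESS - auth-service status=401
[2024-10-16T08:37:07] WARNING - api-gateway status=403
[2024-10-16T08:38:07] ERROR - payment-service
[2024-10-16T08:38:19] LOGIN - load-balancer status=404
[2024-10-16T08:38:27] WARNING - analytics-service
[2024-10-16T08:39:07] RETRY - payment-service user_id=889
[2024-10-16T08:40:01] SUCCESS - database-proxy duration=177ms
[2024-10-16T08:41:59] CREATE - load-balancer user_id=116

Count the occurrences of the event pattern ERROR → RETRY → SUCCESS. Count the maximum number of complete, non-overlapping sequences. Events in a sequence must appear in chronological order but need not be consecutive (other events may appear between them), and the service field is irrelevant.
4

To count sequences:

1. Look for pattern: ERROR → RETRY → SUCCESS
2. Greedily scan the log in chronological order, matching each sequence element in turn (ignoring service)
3. Each time the full pattern completes, increment the count and restart matching from the next event
4. Complete non-overlapping sequences found: 4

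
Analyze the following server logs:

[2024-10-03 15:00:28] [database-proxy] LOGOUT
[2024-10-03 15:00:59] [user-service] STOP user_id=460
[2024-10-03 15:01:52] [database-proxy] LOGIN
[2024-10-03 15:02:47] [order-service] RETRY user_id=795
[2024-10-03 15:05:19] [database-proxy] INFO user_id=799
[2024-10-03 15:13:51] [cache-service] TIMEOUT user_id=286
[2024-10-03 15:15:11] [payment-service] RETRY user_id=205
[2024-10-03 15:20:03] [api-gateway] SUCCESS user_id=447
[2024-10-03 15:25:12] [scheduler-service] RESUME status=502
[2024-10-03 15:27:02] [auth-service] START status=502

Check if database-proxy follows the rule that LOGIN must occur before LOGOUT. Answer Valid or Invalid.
Invalid

To validate ordering:

1. Required order: LOGIN → LOGOUT
2. Rule: LOGIN must occur before LOGOUT
3. Check actual order of events for database-proxy
4. Result: Invalid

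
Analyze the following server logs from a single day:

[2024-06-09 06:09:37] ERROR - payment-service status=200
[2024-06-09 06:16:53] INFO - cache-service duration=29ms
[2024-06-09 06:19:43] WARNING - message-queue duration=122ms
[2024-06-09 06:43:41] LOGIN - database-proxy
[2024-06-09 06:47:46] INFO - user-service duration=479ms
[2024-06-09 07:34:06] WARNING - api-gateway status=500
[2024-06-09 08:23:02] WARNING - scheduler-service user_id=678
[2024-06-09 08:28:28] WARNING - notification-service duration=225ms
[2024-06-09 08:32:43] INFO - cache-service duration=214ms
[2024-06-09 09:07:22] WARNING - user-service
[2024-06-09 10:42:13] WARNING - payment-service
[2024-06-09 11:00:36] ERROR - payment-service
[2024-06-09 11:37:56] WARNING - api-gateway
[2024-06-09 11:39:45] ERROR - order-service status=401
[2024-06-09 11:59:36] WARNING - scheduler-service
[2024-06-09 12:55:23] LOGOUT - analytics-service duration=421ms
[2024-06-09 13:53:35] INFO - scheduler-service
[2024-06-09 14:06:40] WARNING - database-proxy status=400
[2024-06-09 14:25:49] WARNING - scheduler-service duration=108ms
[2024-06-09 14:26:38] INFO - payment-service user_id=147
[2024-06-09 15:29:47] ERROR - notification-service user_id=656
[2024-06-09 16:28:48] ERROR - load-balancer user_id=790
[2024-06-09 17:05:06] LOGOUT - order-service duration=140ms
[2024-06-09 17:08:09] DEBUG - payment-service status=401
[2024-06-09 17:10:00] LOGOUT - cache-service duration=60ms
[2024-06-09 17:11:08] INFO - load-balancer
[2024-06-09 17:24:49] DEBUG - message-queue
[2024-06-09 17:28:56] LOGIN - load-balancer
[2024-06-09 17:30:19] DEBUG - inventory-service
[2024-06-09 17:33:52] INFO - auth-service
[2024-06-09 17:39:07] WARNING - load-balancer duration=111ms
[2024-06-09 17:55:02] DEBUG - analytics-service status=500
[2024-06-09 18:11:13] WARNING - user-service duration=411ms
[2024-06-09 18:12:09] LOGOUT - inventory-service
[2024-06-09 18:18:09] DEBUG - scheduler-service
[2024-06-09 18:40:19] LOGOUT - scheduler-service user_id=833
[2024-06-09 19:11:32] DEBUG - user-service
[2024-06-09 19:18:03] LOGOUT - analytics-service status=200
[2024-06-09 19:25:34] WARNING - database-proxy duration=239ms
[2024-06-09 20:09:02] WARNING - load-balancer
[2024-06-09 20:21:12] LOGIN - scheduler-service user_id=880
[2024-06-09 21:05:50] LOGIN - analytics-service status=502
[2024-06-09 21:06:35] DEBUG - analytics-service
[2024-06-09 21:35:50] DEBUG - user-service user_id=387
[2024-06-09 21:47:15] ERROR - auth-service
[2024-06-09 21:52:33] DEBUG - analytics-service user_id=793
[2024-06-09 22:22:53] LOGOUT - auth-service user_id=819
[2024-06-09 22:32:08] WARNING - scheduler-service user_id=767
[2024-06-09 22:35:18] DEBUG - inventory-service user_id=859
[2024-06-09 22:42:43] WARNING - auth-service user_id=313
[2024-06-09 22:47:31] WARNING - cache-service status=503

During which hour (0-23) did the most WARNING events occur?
22

To find the peak hour:

1. Group all WARNING events by hour
2. Count events in each hour
3. Find hour with maximum count
4. Peak hour: 22 (with 3 events)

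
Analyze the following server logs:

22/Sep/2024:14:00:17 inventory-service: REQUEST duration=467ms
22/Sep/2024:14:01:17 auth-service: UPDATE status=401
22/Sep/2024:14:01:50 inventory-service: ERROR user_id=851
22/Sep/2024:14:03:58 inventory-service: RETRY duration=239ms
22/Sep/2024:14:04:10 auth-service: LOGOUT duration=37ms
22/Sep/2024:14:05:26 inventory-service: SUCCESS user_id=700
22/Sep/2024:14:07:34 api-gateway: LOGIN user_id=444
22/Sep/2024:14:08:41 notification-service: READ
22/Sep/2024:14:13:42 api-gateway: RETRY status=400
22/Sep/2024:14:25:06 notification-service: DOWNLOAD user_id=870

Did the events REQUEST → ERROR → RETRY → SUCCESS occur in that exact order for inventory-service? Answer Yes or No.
Yes

To verify sequence order:

1. Find all events in sequence REQUEST → ERROR → RETRY → SUCCESS for inventory-service
2. Extract their timestamps
3. Check if timestamps are in ascending order
4. Result: Yes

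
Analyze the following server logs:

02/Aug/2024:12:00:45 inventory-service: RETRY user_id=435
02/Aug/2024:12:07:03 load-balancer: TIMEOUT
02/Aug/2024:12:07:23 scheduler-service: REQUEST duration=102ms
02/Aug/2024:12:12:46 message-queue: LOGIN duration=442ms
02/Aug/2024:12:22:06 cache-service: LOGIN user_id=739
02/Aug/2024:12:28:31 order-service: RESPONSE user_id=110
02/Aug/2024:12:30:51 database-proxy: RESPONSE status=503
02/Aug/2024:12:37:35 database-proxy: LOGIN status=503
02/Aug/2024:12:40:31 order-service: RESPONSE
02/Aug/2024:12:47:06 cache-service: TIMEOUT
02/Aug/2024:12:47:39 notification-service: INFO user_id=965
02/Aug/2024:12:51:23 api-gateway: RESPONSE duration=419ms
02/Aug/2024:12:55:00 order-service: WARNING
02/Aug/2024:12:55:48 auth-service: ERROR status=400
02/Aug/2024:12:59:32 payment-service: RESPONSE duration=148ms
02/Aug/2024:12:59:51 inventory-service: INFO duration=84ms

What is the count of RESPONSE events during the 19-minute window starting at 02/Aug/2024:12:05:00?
0

To count events in the time window:

1. Window boundaries: 02/Aug/2024:12:05:00 to 02/Aug/2024:12:24:00
2. Filter for RESPONSE events within this window
3. Count matching events: 0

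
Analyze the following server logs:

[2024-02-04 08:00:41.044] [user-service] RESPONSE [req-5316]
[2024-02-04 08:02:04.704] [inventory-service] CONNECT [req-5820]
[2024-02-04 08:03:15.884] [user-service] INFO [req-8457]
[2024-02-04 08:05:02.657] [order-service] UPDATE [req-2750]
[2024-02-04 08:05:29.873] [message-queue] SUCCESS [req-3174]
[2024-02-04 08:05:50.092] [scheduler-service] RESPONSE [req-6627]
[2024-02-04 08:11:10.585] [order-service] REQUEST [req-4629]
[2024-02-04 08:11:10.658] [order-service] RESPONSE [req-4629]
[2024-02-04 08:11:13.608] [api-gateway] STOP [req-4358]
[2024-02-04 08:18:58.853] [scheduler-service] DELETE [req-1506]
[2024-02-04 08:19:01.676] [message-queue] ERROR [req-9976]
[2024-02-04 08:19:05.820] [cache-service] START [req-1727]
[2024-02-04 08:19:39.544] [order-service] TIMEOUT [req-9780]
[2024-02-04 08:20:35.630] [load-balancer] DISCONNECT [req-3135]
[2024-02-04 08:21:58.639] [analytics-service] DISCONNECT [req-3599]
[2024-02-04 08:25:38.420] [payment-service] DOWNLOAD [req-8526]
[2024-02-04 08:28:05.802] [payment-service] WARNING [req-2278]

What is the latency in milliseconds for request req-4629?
73

To calculate latency:

1. Find REQUEST with id req-4629: 2024-02-04 08:11:10.585
2. Find RESPONSE with id req-4629: 2024-02-04 08:11:10.658
3. Latency: 2024-02-04 08:11:10.658 - 2024-02-04 08:11:10.585 = 73ms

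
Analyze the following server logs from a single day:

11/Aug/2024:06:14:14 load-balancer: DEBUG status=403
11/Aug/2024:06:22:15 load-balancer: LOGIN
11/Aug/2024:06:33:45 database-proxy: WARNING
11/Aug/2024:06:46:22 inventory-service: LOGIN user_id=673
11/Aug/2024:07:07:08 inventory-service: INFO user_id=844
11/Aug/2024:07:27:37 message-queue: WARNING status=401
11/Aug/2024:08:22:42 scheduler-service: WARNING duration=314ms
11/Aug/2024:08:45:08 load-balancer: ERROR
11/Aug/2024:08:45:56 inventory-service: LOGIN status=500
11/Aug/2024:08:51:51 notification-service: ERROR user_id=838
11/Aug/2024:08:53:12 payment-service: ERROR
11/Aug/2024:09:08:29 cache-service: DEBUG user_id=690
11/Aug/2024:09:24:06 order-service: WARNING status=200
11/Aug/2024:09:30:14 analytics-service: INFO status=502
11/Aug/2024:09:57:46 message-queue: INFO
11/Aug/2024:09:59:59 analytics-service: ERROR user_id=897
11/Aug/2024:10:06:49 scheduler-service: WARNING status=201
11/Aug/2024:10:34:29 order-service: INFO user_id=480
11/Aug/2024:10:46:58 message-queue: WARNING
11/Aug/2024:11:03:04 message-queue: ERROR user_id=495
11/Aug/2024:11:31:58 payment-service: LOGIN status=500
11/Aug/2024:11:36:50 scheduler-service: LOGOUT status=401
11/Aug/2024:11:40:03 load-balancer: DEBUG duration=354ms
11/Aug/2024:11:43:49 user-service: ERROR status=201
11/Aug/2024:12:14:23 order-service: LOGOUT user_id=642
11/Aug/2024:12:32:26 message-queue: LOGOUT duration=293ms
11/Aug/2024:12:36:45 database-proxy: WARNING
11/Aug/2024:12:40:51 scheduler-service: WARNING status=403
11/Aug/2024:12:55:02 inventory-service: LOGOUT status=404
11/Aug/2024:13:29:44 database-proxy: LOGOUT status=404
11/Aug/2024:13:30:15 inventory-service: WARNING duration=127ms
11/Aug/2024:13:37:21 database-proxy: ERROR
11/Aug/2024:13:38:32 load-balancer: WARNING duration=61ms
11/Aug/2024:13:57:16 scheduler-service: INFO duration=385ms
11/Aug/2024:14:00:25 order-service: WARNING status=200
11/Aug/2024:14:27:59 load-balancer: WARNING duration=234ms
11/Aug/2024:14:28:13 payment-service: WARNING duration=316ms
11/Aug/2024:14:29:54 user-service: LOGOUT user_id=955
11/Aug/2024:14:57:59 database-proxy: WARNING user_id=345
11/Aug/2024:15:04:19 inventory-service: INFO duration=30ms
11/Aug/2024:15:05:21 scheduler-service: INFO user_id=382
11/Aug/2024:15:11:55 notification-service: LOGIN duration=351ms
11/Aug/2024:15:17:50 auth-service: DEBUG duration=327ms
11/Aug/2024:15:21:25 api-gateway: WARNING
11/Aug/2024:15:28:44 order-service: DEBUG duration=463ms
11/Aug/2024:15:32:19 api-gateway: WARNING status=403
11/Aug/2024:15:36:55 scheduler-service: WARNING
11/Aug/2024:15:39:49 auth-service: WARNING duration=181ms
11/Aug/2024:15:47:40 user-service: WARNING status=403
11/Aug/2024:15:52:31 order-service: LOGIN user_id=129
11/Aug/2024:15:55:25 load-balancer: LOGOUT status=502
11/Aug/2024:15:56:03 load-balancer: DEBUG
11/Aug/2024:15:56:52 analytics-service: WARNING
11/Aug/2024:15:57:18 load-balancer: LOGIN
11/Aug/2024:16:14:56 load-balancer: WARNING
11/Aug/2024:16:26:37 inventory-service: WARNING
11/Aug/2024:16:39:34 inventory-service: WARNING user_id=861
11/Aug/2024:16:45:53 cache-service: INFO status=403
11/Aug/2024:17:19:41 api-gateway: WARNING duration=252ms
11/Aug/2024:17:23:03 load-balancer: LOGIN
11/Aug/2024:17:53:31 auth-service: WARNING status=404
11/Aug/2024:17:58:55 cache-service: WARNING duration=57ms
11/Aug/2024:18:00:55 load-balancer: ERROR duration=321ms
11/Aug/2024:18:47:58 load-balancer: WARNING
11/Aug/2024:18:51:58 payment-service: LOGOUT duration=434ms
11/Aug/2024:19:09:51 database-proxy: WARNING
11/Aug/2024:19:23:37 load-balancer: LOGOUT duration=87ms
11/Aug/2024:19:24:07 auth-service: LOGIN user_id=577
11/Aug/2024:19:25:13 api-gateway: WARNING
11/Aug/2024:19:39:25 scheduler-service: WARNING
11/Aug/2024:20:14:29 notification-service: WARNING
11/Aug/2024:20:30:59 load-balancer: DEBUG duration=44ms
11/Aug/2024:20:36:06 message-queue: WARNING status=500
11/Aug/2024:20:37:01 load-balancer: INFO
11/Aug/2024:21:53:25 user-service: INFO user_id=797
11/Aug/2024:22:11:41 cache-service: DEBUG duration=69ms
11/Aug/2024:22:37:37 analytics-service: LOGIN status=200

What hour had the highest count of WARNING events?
15

To find the peak hour:

1. Group all WARNING events by hour
2. Count events in each hour
3. Find hour with maximum count
4. Peak hour: 15 (with 6 events)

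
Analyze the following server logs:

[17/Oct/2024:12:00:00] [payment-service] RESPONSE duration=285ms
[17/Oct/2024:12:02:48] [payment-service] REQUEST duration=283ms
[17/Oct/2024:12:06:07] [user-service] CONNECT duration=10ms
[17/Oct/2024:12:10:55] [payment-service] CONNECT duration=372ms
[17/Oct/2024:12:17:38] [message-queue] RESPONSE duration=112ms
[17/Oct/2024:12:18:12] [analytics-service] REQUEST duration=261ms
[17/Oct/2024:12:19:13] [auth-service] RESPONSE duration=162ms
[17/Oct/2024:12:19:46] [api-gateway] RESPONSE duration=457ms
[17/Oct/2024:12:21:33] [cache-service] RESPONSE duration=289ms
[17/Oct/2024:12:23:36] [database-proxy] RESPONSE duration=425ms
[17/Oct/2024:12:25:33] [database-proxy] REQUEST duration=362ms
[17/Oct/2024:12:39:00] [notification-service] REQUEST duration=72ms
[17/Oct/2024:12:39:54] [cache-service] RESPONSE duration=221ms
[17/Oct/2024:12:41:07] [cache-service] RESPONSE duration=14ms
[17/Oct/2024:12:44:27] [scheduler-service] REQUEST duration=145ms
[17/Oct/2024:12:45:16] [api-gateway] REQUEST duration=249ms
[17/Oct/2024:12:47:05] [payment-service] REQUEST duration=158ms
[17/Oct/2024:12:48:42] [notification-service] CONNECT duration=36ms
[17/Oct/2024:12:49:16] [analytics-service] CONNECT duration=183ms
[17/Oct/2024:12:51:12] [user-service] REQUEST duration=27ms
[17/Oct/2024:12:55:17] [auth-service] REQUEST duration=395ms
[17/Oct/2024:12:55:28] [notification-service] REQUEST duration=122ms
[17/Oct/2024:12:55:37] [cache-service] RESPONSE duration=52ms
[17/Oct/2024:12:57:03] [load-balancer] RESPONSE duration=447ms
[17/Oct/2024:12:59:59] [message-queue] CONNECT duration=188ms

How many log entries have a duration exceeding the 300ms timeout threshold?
6

To count timeouts:

1. Threshold: 300ms
2. Extract duration from each log entry
3. Count entries where duration > 300
4. Timeout count: 6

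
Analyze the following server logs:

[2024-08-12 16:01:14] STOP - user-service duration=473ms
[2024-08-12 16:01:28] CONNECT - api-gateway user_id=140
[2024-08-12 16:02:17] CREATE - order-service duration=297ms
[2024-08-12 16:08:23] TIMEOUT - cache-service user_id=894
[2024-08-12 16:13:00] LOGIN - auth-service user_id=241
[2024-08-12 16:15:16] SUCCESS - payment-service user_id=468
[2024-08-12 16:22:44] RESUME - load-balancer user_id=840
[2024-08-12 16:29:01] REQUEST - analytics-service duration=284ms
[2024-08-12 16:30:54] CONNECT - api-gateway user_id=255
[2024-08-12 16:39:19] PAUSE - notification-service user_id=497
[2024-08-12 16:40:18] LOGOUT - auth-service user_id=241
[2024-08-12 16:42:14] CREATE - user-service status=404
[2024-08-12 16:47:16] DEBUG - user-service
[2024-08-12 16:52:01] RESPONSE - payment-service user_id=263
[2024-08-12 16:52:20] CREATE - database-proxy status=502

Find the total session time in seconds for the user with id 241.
1638

To calculate session duration:

1. Find LOGIN event for user_id=241: 2024-08-12 16:13:00
2. Find LOGOUT event for user_id=241: 2024-08-12 16:40:18
3. Session duration: 2024-08-12 16:40:18 - 2024-08-12 16:13:00 = 1638 seconds (27 minutes)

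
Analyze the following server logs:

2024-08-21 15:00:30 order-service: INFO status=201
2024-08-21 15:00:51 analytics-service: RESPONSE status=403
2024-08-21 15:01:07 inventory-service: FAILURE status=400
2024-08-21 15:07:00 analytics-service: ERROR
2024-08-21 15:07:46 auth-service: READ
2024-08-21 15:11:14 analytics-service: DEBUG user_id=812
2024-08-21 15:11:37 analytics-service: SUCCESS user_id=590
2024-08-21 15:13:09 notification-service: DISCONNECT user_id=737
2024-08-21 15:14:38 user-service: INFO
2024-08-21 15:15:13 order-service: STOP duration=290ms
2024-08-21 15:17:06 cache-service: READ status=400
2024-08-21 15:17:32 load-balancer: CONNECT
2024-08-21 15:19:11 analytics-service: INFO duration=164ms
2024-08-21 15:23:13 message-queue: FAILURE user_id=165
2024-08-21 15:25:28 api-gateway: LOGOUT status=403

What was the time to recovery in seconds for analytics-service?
277

To calculate recovery time:

1. Find ERROR event for analytics-service: 2024-08-21 15:07:00
2. Find next SUCCESS event for analytics-service: 2024-08-21 15:11:37
3. Recovery time: 2024-08-21 15:11:37 - 2024-08-21 15:07:00 = 277 seconds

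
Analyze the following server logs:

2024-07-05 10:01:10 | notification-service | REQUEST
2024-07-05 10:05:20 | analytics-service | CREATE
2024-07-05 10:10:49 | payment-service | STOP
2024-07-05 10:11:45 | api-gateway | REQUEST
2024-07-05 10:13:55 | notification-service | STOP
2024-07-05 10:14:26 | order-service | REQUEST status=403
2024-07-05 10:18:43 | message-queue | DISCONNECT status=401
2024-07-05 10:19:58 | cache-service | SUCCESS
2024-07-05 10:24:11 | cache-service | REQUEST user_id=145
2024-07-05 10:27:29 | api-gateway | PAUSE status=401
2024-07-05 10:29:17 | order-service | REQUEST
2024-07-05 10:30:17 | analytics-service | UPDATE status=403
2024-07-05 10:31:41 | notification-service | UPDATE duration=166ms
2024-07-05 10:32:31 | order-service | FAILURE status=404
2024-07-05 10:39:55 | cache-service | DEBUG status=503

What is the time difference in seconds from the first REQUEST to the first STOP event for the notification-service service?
765

To find the time between events:

1. Locate the first REQUEST event for notification-service: 2024-07-05 10:01:10
2. Locate the first STOP event for notification-service: 2024-07-05 10:13:55
3. Calculate the difference: 2024-07-05 10:13:55 - 2024-07-05 10:01:10 = 765 seconds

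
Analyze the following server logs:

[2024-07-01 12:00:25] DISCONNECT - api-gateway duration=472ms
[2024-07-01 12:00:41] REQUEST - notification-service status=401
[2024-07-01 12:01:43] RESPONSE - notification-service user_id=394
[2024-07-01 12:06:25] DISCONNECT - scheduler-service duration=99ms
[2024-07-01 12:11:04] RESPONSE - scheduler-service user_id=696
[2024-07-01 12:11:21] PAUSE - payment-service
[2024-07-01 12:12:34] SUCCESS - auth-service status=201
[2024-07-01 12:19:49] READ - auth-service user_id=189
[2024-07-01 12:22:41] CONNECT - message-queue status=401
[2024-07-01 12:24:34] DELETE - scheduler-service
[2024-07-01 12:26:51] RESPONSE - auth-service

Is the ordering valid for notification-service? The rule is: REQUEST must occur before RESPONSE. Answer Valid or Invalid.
Valid

To validate ordering:

1. Required order: REQUEST → RESPONSE
2. Rule: REQUEST must occur before RESPONSE
3. Check actual order of events for notification-service
4. Result: Valid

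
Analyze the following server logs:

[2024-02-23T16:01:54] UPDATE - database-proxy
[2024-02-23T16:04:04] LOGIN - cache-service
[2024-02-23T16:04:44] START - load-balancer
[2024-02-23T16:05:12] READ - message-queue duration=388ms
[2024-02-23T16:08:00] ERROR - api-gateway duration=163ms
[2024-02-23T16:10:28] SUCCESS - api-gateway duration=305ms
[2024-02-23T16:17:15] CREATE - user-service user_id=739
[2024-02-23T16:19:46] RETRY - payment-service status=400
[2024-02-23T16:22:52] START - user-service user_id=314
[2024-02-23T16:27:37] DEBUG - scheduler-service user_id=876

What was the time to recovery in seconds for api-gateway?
148

To calculate recovery time:

1. Find ERROR event for api-gateway: 2024-02-23T16:08:00
2. Find next SUCCESS event for api-gateway: 2024-02-23T16:10:28
3. Recovery time: 2024-02-23T16:10:28 - 2024-02-23T16:08:00 = 148 seconds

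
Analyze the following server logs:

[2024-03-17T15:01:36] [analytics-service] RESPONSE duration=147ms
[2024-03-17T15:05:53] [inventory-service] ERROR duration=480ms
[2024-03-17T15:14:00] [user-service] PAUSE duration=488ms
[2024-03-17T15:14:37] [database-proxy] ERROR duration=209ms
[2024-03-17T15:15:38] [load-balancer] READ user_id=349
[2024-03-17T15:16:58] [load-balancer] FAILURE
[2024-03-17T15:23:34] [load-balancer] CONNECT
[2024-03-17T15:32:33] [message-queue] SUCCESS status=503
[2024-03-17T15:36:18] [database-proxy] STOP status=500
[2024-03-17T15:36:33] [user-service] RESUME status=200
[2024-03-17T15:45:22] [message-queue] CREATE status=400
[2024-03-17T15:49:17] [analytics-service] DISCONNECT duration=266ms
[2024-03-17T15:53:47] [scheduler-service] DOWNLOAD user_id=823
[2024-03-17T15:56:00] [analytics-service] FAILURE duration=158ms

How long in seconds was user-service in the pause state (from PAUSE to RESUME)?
1353

To calculate state duration:

1. Find PAUSE event for user-service: 2024-03-17T15:14:00
2. Find RESUME event for user-service: 2024-03-17T15:36:33
3. Calculate duration: 2024-03-17T15:36:33 - 2024-03-17T15:14:00 = 1353 seconds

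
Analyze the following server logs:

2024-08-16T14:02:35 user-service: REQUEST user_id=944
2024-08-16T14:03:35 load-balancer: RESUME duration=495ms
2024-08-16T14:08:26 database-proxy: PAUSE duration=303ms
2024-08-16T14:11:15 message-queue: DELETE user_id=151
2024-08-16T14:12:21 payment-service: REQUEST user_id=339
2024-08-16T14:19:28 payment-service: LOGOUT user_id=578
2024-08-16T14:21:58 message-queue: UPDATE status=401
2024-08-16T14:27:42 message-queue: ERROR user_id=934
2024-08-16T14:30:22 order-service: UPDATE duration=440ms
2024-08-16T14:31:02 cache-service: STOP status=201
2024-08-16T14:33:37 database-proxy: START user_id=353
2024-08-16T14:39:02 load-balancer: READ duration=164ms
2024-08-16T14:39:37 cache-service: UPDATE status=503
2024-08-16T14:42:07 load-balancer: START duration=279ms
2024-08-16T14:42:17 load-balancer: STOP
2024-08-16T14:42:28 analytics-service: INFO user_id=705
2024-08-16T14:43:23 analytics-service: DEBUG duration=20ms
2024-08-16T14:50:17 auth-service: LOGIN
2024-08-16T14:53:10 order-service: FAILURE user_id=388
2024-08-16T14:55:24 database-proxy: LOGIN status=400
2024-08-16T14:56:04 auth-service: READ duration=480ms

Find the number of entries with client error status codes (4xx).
2

To find matching entries:

1. Pattern to match: client error status codes (4xx)
2. Scan each log entry for the pattern
3. Count matches: 2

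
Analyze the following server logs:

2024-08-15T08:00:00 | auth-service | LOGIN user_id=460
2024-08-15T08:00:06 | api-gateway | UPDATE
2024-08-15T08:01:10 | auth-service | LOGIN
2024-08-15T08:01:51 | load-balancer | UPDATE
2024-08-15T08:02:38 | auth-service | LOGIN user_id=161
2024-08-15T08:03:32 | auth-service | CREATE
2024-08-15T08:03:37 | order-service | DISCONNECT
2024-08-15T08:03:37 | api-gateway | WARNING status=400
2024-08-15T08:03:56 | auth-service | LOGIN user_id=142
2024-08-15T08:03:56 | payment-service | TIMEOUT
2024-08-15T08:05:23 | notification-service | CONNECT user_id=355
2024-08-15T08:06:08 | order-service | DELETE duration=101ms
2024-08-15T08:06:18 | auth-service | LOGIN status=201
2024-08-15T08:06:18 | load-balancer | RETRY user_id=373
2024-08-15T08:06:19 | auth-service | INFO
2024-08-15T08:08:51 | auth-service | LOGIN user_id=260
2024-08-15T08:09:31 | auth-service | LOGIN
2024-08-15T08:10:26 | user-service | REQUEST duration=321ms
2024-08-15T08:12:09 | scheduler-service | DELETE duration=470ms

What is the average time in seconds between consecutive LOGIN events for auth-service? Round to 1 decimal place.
95.2

To calculate average interval:

1. Find all LOGIN events for auth-service in order
2. Calculate time gaps between consecutive events
3. Compute mean of gaps: 571 / 6 = 95.2 seconds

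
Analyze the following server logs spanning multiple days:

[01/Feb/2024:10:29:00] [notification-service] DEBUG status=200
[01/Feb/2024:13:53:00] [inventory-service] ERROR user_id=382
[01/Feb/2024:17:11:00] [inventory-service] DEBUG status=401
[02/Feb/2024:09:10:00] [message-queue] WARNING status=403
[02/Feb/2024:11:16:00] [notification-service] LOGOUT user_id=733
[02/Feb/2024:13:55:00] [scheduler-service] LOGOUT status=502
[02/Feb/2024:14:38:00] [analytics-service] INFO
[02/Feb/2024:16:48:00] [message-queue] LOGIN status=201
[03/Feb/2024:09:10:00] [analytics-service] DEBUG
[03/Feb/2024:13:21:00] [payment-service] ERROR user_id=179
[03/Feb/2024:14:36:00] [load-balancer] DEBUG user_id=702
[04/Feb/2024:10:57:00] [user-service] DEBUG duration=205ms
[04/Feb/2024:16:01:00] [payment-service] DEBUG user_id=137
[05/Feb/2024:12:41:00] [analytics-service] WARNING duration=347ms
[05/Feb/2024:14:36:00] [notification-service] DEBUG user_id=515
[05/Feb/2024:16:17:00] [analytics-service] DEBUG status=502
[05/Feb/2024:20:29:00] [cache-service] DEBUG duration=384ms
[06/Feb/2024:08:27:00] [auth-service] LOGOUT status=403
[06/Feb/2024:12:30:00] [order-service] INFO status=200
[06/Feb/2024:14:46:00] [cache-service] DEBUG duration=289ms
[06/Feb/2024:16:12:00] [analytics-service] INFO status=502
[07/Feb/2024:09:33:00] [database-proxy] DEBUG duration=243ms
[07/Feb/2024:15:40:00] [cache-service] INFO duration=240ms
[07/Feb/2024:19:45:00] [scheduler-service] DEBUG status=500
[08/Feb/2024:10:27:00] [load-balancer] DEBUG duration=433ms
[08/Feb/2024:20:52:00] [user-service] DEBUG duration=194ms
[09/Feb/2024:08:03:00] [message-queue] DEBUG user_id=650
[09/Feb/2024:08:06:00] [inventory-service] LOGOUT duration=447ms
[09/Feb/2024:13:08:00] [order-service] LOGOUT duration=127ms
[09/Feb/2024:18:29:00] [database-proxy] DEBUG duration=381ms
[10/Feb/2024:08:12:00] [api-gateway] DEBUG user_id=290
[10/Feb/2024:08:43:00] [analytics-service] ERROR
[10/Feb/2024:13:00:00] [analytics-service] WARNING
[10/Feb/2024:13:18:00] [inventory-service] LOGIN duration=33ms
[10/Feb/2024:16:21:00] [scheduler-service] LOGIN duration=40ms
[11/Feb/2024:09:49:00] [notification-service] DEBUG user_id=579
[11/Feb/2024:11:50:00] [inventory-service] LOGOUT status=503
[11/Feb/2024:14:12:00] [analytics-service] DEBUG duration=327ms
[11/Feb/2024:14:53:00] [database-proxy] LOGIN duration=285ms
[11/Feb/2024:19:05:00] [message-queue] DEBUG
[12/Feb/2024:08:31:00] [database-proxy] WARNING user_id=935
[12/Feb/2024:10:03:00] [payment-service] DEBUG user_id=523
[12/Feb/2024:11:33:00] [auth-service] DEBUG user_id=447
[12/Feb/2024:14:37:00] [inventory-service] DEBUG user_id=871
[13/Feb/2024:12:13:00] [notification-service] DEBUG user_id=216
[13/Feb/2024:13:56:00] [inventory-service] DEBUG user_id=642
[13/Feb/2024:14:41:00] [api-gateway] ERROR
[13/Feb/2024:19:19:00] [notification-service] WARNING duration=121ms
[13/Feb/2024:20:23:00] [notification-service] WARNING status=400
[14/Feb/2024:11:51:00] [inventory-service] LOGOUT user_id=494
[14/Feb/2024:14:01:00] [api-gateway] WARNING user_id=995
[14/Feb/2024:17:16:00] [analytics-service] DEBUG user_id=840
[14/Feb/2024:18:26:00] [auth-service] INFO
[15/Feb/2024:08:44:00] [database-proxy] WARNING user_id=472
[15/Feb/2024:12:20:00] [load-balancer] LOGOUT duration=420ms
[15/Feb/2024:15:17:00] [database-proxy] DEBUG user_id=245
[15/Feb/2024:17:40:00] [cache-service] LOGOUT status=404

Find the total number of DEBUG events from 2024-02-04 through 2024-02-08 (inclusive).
10

To filter by date range:

1. Date range: 2024-02-04 through 2024-02-08, both dates inclusive
2. Filter for DEBUG events whose date falls in this range
3. Count matching events: 10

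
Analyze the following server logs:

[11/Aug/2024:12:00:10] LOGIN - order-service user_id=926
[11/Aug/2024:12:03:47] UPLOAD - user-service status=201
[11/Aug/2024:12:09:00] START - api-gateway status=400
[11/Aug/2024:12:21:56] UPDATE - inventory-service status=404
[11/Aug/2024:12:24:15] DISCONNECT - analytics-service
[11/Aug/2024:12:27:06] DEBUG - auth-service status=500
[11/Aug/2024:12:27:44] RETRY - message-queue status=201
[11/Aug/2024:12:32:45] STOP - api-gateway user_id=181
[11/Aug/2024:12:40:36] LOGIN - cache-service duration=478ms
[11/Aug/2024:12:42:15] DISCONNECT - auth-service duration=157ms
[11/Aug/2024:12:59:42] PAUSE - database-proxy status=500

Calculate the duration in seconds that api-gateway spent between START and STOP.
1425

To calculate state duration:

1. Find START event for api-gateway: 11/Aug/2024:12:09:00
2. Find STOP event for api-gateway: 11/Aug/2024:12:32:45
3. Calculate duration: 11/Aug/2024:12:32:45 - 11/Aug/2024:12:09:00 = 1425 seconds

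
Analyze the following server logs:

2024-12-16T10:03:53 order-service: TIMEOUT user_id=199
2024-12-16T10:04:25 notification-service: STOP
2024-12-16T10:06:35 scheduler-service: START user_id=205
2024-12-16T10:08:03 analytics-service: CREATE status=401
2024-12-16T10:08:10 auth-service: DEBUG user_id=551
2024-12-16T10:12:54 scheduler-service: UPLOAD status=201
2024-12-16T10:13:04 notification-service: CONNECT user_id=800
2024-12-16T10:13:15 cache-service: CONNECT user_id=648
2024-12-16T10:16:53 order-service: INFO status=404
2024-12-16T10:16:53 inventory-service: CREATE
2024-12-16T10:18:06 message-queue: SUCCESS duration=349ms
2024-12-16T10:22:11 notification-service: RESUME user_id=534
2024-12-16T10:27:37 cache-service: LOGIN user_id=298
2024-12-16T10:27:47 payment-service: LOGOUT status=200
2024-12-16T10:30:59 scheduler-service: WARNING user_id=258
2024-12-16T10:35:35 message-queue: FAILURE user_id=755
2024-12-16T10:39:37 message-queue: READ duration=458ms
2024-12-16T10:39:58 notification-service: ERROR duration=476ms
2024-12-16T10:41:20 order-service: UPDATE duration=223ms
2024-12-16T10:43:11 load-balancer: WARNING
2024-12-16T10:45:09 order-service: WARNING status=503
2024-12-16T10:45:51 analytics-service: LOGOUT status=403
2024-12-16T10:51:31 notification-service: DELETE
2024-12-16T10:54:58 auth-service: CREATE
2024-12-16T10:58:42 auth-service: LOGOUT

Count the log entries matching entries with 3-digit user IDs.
9

To find matching entries:

1. Pattern to match: entries with 3-digit user IDs
2. Scan each log entry for the pattern
3. Count matches: 9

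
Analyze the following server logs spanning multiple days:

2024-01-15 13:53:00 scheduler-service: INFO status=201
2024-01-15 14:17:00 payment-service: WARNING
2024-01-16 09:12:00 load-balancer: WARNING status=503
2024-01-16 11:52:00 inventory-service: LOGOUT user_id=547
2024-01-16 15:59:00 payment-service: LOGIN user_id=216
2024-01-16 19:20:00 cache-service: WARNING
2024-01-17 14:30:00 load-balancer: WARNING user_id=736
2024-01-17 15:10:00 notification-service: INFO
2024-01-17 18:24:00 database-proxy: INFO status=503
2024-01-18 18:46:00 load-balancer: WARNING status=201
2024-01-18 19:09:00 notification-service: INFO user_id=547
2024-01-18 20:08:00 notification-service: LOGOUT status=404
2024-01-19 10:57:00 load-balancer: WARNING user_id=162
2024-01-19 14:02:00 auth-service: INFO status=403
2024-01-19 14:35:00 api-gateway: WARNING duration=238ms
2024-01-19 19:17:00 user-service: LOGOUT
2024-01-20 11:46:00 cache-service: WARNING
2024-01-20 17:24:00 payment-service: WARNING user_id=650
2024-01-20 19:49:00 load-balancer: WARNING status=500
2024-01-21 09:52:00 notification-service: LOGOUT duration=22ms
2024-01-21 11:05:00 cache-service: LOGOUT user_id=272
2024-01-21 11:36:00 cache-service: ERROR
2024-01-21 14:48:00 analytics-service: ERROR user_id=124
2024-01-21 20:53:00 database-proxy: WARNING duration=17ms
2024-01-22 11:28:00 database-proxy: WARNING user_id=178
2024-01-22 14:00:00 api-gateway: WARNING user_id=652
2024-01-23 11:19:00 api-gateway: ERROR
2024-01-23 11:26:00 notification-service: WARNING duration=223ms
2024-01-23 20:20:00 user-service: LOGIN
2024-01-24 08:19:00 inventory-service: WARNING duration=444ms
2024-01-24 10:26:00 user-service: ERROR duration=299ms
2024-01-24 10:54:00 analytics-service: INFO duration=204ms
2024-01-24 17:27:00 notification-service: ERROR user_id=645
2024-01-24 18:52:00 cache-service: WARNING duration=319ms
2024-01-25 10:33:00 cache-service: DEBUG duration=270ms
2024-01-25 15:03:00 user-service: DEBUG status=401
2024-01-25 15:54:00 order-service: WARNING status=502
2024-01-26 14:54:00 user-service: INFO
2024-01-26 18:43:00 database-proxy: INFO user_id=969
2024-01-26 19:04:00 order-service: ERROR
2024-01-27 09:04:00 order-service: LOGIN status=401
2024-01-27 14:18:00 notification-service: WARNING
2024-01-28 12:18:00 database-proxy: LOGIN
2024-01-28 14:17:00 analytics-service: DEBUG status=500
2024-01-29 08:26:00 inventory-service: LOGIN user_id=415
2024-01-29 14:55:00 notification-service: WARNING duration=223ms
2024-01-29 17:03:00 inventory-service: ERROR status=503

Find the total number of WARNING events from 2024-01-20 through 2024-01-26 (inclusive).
10

To filter by date range:

1. Date range: 2024-01-20 through 2024-01-26, both dates inclusive
2. Filter for WARNING events whose date falls in this range
3. Count matching events: 10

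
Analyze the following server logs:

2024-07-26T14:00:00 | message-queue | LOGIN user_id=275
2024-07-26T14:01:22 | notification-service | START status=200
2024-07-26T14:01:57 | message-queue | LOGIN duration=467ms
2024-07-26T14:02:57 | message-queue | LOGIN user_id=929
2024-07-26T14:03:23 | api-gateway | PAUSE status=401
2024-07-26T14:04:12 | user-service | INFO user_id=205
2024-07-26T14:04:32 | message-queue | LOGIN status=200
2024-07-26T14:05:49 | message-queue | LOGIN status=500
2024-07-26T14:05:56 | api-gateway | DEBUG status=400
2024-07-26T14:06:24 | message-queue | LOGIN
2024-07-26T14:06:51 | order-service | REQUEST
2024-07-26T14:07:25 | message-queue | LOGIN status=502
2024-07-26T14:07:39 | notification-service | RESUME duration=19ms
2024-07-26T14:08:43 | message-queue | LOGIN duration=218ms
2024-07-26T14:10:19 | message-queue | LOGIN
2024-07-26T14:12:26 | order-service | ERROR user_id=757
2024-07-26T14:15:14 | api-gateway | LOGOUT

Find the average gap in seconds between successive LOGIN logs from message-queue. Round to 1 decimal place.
77.4

To calculate average interval:

1. Find all LOGIN events for message-queue in order
2. Calculate time gaps between consecutive events
3. Compute mean of gaps: 619 / 8 = 77.4 seconds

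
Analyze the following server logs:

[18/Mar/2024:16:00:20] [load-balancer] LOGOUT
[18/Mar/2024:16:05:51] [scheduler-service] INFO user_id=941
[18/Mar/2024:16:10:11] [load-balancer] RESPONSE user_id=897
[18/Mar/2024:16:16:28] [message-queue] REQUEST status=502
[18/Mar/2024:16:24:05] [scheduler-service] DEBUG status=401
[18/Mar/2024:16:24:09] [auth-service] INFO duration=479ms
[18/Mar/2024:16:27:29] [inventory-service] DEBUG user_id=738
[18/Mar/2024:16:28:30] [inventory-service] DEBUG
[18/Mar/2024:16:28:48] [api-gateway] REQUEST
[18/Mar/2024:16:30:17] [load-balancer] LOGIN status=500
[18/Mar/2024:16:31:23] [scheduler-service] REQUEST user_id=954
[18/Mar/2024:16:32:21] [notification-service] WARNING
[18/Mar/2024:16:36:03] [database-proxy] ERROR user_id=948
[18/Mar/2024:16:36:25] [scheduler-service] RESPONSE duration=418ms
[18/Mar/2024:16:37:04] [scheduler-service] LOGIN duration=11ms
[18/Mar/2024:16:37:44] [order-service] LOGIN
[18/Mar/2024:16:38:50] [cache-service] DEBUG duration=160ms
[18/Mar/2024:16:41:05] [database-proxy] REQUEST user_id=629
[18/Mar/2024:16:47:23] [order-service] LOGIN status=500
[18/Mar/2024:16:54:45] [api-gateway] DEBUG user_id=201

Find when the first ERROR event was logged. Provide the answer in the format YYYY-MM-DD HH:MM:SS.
2024-03-18 16:36:03

To find the first event:

1. Filter for all ERROR events
2. Sort by timestamp
3. Select the first one
4. Timestamp: 2024-03-18 16:36:03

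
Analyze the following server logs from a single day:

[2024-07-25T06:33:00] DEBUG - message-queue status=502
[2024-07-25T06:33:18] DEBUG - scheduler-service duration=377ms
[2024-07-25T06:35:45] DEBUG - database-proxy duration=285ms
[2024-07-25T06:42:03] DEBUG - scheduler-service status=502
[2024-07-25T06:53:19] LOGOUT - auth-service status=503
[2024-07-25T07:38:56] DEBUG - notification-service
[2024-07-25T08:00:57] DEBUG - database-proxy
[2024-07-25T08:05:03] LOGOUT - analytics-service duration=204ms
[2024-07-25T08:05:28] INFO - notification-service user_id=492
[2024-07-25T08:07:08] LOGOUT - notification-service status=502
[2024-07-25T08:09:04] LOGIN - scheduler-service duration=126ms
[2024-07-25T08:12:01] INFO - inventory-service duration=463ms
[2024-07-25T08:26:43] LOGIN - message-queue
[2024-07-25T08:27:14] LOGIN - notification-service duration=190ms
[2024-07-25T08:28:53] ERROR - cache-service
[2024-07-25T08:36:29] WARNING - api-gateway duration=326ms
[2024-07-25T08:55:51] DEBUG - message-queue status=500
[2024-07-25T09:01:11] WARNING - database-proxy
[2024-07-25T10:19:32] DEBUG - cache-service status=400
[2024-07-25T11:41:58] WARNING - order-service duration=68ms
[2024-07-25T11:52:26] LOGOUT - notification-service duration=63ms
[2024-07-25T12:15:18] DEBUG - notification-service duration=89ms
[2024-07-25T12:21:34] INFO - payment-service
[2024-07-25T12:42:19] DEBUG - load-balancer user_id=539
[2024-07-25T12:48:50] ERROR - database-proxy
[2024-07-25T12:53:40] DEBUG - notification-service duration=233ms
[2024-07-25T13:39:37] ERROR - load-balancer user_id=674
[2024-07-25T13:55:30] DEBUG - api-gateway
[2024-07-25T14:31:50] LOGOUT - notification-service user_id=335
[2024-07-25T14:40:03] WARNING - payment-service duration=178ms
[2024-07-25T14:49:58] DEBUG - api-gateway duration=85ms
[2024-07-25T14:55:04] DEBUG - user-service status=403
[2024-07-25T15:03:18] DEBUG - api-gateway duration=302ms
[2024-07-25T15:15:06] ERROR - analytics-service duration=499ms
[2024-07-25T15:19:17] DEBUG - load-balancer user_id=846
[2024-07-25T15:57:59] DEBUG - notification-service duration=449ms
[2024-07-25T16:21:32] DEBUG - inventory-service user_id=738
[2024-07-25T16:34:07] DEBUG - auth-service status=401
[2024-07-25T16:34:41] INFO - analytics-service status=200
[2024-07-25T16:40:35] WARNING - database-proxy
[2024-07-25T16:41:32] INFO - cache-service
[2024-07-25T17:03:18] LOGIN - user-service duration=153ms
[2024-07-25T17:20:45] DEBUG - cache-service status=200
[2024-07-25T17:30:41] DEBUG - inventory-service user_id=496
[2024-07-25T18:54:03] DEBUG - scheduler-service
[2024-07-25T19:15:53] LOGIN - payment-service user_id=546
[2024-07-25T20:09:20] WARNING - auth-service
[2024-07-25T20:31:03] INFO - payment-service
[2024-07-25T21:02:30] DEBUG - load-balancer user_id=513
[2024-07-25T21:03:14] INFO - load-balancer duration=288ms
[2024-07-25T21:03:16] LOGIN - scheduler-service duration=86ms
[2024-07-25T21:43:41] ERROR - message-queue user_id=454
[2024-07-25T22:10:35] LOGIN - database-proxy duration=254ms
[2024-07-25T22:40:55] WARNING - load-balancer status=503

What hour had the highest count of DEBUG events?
6

To find the peak hour:

1. Group all DEBUG events by hour
2. Count events in each hour
3. Find hour with maximum count
4. Peak hour: 6 (with 4 events)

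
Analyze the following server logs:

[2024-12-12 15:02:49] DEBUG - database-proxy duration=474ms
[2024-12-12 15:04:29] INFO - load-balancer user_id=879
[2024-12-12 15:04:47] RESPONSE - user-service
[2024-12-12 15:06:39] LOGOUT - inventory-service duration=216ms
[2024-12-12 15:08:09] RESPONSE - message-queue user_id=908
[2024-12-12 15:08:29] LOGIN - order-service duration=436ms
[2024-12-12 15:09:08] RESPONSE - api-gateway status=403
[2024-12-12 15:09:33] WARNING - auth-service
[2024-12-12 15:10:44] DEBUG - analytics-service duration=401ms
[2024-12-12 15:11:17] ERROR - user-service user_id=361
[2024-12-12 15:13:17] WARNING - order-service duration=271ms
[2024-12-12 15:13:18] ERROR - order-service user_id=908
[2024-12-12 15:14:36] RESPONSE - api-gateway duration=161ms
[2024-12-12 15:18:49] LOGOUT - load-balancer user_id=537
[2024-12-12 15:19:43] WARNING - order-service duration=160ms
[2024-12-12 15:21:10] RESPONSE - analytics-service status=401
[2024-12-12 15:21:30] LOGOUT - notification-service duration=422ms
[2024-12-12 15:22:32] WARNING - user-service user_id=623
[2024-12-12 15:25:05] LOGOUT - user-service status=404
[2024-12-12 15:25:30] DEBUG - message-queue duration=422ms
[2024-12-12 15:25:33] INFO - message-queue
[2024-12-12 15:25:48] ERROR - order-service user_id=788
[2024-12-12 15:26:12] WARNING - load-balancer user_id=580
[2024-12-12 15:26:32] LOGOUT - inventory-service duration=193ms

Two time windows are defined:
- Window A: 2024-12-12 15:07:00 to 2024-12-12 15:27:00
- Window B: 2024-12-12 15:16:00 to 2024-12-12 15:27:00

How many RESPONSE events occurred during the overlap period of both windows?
1

To find overlap events:

1. Window A: 2024-12-12 15:07:00 to 2024-12-12 15:27:00
2. Window B: 2024-12-12 15:16:00 to 2024-12-12 15:27:00
3. Overlap period: 2024-12-12 15:16:00 to 2024-12-12 15:27:00
4. Count RESPONSE events in overlap: 1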